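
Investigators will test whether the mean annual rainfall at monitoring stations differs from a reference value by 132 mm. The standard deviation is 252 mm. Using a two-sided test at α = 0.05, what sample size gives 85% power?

n = 33

For a one-sample z-test, n = ((z_{α/2} + z_β)·σ/δ)².
z_{α/2} = 1.960 (two-sided α = 0.05); z_β = 1.036 (power 85% → β = 0.15).
n = (2.996 × 252 / 132)² = 32.71
Round up: n = 33.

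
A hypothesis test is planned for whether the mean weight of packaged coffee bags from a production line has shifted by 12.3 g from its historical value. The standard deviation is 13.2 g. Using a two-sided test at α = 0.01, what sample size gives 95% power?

For a one-sample z-test, n = ((z_{α/2} + z_β)·σ/δ)².
z_{α/2} = 2.576 (two-sided α = 0.01); z_β = 1.645 (power 95% → β = 0.05).
n = (4.221 × 13.2 / 12.3)² = 20.52
Round up: n = 21.

21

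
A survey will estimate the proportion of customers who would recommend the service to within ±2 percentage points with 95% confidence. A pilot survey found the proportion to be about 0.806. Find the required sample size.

For a proportion with margin E = 0.02 at 95% confidence, z = 1.960.
n = p̂(1−p̂)(z/E)² = 0.806 × 0.194 × (1.960/0.02)² = 1501.72
Round up: n = 1502.

1502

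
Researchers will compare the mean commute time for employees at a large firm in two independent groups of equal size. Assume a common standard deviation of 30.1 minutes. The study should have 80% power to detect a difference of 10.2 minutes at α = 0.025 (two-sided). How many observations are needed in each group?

For two equal groups, n per group = 2·((z_{α/2} + z_β)·σ/δ)².
z_{α/2} = 2.241; z_β = 0.842 (power 80%).
n = 2 × (3.083 × 30.1 / 10.2)² = 2 × 82.77 = 165.54
Round up: n = 166 per group.

166 per group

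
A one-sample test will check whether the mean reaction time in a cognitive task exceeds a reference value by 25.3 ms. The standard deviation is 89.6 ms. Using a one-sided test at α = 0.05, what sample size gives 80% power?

For a one-sample z-test, n = ((z_α + z_β)·σ/δ)².
z_α = 1.645 (one-sided α = 0.05); z_β = 0.842 (power 80% → β = 0.2).
n = (2.487 × 89.6 / 25.3)² = 77.58
Round up: n = 78.

78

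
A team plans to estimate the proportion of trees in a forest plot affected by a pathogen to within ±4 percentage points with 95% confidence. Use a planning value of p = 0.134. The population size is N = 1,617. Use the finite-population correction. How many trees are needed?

n = 238

For a proportion with margin E = 0.04 at 95% confidence, z = 1.960.
n = p̂(1−p̂)(z/E)² = 0.134 × 0.866 × (1.960/0.04)² = 278.62 — call this n₀.
Finite-population correction with N = 1,617: n = n₀ / (1 + (n₀−1)/N) = 278.62 / 1.172 = 237.73
Round up: n = 238.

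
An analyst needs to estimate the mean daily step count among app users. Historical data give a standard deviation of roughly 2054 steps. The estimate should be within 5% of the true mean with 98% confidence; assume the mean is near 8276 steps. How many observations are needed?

n = 134

For a mean, the margin of error is E = z·σ/√n, so n = (zσ/E)².
At 98% confidence, z = 2.326.
E = 5% of 8276 = 413.8 steps.
n = (2.326 × 2054 / 413.8)² = 133.30
Round up: n = 134.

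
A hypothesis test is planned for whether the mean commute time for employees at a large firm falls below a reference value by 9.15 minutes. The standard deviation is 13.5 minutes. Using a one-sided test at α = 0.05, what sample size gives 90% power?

For a one-sample z-test, n = ((z_α + z_β)·σ/δ)².
z_α = 1.645 (one-sided α = 0.05); z_β = 1.282 (power 90% → β = 0.1).
n = (2.927 × 13.5 / 9.15)² = 18.65
Round up: n = 19.

19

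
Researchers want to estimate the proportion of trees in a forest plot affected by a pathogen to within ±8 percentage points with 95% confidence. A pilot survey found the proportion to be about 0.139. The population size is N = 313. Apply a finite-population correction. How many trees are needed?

For a proportion with margin E = 0.08 at 95% confidence, z = 1.960.
n = p̂(1−p̂)(z/E)² = 0.139 × 0.861 × (1.960/0.08)² = 71.84 — call this n₀.
Finite-population correction with N = 313: n = n₀ / (1 + (n₀−1)/N) = 71.84 / 1.226 = 58.60
Round up: n = 59.

59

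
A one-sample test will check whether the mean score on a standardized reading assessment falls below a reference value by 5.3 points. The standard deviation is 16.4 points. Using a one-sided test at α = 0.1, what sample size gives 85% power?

For a one-sample z-test, n = ((z_α + z_β)·σ/δ)².
z_α = 1.282 (one-sided α = 0.1); z_β = 1.036 (power 85% → β = 0.15).
n = (2.318 × 16.4 / 5.3)² = 51.45
Round up: n = 52.

n = 52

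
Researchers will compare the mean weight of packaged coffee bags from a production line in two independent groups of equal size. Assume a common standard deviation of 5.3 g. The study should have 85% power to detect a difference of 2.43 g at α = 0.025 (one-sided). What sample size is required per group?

86 per group

For two equal groups, n per group = 2·((z_α + z_β)·σ/δ)².
z_α = 1.960; z_β = 1.036 (power 85%).
n = 2 × (2.996 × 5.3 / 2.43)² = 2 × 42.70 = 85.40
Round up: n = 86 per group.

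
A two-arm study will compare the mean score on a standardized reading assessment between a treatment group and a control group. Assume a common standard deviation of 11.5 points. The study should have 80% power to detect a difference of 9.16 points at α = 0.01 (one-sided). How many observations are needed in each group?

32 per group

For two equal groups, n per group = 2·((z_α + z_β)·σ/δ)².
z_α = 2.326; z_β = 0.842 (power 80%).
n = 2 × (3.168 × 11.5 / 9.16)² = 2 × 15.82 = 31.64
Round up: n = 32 per group.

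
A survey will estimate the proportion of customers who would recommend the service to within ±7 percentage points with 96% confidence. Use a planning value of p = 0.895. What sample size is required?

For a proportion with margin E = 0.07 at 96% confidence, z = 2.054.
n = p̂(1−p̂)(z/E)² = 0.895 × 0.105 × (2.054/0.07)² = 80.91
Round up: n = 81.

81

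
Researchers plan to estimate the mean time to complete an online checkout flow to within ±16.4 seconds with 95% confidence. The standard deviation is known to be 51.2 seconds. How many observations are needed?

38

For a mean, the margin of error is E = z·σ/√n, so n = (zσ/E)².
At 95% confidence, z = 1.960.
n = (1.960 × 51.2 / 16.4)² = 37.44
Round up: n = 38.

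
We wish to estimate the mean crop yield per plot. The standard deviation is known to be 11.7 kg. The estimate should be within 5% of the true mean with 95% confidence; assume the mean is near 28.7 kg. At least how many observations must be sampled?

For a mean, the margin of error is E = z·σ/√n, so n = (zσ/E)².
At 95% confidence, z = 1.960.
E = 5% of 28.7 = 1.435 kg.
n = (1.960 × 11.7 / 1.435)² = 255.38
Round up: n = 256.

256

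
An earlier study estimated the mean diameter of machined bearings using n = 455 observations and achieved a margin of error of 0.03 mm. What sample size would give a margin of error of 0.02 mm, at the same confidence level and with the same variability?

Margin of error scales as 1/√n, so n₂ = n₁·(E₁/E₂)².
n₂ = 455 × (0.03/0.02)² = 455 × 2.25 = 1023.75
Round up: n₂ = 1024.

n = 1024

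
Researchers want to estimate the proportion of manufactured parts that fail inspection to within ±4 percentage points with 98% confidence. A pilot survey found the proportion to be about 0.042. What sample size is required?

For a proportion with margin E = 0.04 at 98% confidence, z = 2.326.
n = p̂(1−p̂)(z/E)² = 0.042 × 0.958 × (2.326/0.04)² = 136.05
Round up: n = 137.

137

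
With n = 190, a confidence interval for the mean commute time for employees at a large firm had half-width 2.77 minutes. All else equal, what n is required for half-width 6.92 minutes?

Margin of error scales as 1/√n, so n₂ = n₁·(E₁/E₂)².
n₂ = 190 × (2.77/6.92)² = 190 × 0.1602 = 30.44
Round up: n₂ = 31.

31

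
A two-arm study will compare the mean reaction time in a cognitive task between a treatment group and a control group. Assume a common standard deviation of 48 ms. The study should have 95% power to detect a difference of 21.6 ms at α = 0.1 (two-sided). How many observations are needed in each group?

107 per group

For two equal groups, n per group = 2·((z_{α/2} + z_β)·σ/δ)².
z_{α/2} = 1.645; z_β = 1.645 (power 95%).
n = 2 × (3.290 × 48 / 21.6)² = 2 × 53.45 = 106.90
Round up: n = 107 per group.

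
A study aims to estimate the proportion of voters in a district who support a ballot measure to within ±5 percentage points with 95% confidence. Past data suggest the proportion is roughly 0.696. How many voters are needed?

For a proportion with margin E = 0.05 at 95% confidence, z = 1.960.
n = p̂(1−p̂)(z/E)² = 0.696 × 0.304 × (1.960/0.05)² = 325.13
Round up: n = 326.

n = 326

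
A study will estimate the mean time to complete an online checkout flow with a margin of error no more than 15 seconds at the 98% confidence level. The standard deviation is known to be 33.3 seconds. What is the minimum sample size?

n = 27

For a mean, the margin of error is E = z·σ/√n, so n = (zσ/E)².
At 98% confidence, z = 2.326.
n = (2.326 × 33.3 / 15)² = 26.66
Round up: n = 27.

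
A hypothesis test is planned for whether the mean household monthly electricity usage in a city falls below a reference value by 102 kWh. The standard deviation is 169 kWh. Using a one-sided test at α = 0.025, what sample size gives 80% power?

For a one-sample z-test, n = ((z_α + z_β)·σ/δ)².
z_α = 1.960 (one-sided α = 0.025); z_β = 0.842 (power 80% → β = 0.2).
n = (2.802 × 169 / 102)² = 21.55
Round up: n = 22.

22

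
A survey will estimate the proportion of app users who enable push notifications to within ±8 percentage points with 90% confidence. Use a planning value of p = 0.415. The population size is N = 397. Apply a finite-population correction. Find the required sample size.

82

For a proportion with margin E = 0.08 at 90% confidence, z = 1.645.
n = p̂(1−p̂)(z/E)² = 0.415 × 0.585 × (1.645/0.08)² = 102.65 — call this n₀.
Finite-population correction with N = 397: n = n₀ / (1 + (n₀−1)/N) = 102.65 / 1.256 = 81.73
Round up: n = 82.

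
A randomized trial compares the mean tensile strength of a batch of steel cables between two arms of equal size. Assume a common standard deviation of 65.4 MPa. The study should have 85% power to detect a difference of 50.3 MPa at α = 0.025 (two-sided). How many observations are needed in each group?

For two equal groups, n per group = 2·((z_{α/2} + z_β)·σ/δ)².
z_{α/2} = 2.241; z_β = 1.036 (power 85%).
n = 2 × (3.277 × 65.4 / 50.3)² = 2 × 18.15 = 36.30
Round up: n = 37 per group.

37 per group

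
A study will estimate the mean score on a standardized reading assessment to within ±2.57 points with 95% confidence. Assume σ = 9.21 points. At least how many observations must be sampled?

n = 50

For a mean, the margin of error is E = z·σ/√n, so n = (zσ/E)².
At 95% confidence, z = 1.960.
n = (1.960 × 9.21 / 2.57)² = 49.34
Round up: n = 50.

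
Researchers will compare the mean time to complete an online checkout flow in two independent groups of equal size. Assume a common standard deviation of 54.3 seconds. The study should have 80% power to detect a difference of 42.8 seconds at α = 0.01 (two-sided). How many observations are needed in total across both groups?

For two equal groups, n per group = 2·((z_{α/2} + z_β)·σ/δ)².
z_{α/2} = 2.576; z_β = 0.842 (power 80%).
n = 2 × (3.418 × 54.3 / 42.8)² = 2 × 18.80 = 37.60
Round up: n = 38 per group.
Total across both groups: 2 × 38 = 76.

76 total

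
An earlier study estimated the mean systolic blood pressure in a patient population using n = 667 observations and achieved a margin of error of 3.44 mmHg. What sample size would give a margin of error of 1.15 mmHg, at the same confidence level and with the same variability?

Margin of error scales as 1/√n, so n₂ = n₁·(E₁/E₂)².
n₂ = 667 × (3.44/1.15)² = 667 × 8.948 = 5968.32
Round up: n₂ = 5969.

n = 5969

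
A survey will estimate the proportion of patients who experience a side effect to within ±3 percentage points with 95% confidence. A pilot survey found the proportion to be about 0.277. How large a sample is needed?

For a proportion with margin E = 0.03 at 95% confidence, z = 1.960.
n = p̂(1−p̂)(z/E)² = 0.277 × 0.723 × (1.960/0.03)² = 854.85
Round up: n = 855.

855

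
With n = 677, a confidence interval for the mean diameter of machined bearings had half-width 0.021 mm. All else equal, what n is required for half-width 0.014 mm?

n = 1524

Margin of error scales as 1/√n, so n₂ = n₁·(E₁/E₂)².
n₂ = 677 × (0.021/0.014)² = 677 × 2.25 = 1523.25
Round up: n₂ = 1524.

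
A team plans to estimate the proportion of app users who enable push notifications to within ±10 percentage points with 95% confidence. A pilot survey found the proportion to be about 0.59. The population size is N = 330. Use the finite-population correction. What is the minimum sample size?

n = 73

For a proportion with margin E = 0.1 at 95% confidence, z = 1.960.
n = p̂(1−p̂)(z/E)² = 0.59 × 0.41 × (1.960/0.1)² = 92.93 — call this n₀.
Finite-population correction with N = 330: n = n₀ / (1 + (n₀−1)/N) = 92.93 / 1.279 = 72.66
Round up: n = 73.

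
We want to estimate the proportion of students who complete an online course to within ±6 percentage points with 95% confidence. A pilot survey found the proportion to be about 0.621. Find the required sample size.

For a proportion with margin E = 0.06 at 95% confidence, z = 1.960.
n = p̂(1−p̂)(z/E)² = 0.621 × 0.379 × (1.960/0.06)² = 251.15
Round up: n = 252.

n = 252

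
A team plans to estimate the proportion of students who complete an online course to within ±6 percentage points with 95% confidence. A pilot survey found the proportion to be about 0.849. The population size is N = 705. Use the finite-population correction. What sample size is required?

115

For a proportion with margin E = 0.06 at 95% confidence, z = 1.960.
n = p̂(1−p̂)(z/E)² = 0.849 × 0.151 × (1.960/0.06)² = 136.80 — call this n₀.
Finite-population correction with N = 705: n = n₀ / (1 + (n₀−1)/N) = 136.80 / 1.193 = 114.67
Round up: n = 115.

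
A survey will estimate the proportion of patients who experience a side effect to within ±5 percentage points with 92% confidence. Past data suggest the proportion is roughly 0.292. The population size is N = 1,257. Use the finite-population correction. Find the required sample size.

For a proportion with margin E = 0.05 at 92% confidence, z = 1.751.
n = p̂(1−p̂)(z/E)² = 0.292 × 0.708 × (1.751/0.05)² = 253.54 — call this n₀.
Finite-population correction with N = 1,257: n = n₀ / (1 + (n₀−1)/N) = 253.54 / 1.201 = 211.11
Round up: n = 212.

n = 212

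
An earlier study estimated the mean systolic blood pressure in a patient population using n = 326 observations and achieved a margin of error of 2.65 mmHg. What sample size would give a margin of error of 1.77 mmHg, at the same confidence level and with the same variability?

731

Margin of error scales as 1/√n, so n₂ = n₁·(E₁/E₂)².
n₂ = 326 × (2.65/1.77)² = 326 × 2.242 = 730.89
Round up: n₂ = 731.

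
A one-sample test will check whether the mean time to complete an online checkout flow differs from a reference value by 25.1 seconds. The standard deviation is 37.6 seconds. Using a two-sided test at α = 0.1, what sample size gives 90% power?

For a one-sample z-test, n = ((z_{α/2} + z_β)·σ/δ)².
z_{α/2} = 1.645 (two-sided α = 0.1); z_β = 1.282 (power 90% → β = 0.1).
n = (2.927 × 37.6 / 25.1)² = 19.23
Round up: n = 20.

20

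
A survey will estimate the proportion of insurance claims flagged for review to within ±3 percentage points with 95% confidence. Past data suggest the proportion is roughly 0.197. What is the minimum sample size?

676

For a proportion with margin E = 0.03 at 95% confidence, z = 1.960.
n = p̂(1−p̂)(z/E)² = 0.197 × 0.803 × (1.960/0.03)² = 675.23
Round up: n = 676.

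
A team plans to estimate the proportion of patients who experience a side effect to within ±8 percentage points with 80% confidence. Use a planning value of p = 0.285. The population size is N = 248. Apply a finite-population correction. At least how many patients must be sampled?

44

For a proportion with margin E = 0.08 at 80% confidence, z = 1.282.
n = p̂(1−p̂)(z/E)² = 0.285 × 0.715 × (1.282/0.08)² = 52.33 — call this n₀.
Finite-population correction with N = 248: n = n₀ / (1 + (n₀−1)/N) = 52.33 / 1.207 = 43.36
Round up: n = 44.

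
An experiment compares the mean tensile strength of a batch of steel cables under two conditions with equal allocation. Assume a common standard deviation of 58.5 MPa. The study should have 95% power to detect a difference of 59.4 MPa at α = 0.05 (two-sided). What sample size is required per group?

26 per group

For two equal groups, n per group = 2·((z_{α/2} + z_β)·σ/δ)².
z_{α/2} = 1.960; z_β = 1.645 (power 95%).
n = 2 × (3.605 × 58.5 / 59.4)² = 2 × 12.61 = 25.22
Round up: n = 26 per group.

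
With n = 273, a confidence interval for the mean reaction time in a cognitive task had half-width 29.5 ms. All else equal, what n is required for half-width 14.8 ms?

1085

Margin of error scales as 1/√n, so n₂ = n₁·(E₁/E₂)².
n₂ = 273 × (29.5/14.8)² = 273 × 3.973 = 1084.63
Round up: n₂ = 1085.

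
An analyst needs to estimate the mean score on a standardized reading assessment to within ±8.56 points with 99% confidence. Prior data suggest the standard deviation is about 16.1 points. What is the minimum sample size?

For a mean, the margin of error is E = z·σ/√n, so n = (zσ/E)².
At 99% confidence, z = 2.576.
n = (2.576 × 16.1 / 8.56)² = 23.47
Round up: n = 24.

n = 24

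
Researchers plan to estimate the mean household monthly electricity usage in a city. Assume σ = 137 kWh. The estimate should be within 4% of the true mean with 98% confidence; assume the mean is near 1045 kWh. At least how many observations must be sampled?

For a mean, the margin of error is E = z·σ/√n, so n = (zσ/E)².
At 98% confidence, z = 2.326.
E = 4% of 1045 = 41.8 kWh.
n = (2.326 × 137 / 41.8)² = 58.12
Round up: n = 59.

59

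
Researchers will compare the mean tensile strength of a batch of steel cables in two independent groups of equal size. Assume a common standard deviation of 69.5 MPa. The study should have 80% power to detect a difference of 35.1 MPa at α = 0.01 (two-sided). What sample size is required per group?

For two equal groups, n per group = 2·((z_{α/2} + z_β)·σ/δ)².
z_{α/2} = 2.576; z_β = 0.842 (power 80%).
n = 2 × (3.418 × 69.5 / 35.1)² = 2 × 45.80 = 91.60
Round up: n = 92 per group.

92 per group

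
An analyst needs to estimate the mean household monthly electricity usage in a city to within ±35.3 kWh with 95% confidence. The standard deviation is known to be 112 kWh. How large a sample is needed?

For a mean, the margin of error is E = z·σ/√n, so n = (zσ/E)².
At 95% confidence, z = 1.960.
n = (1.960 × 112 / 35.3)² = 38.67
Round up: n = 39.

n = 39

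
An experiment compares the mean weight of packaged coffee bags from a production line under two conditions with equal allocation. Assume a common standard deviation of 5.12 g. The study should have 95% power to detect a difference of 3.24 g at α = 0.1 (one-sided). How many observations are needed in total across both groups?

For two equal groups, n per group = 2·((z_α + z_β)·σ/δ)².
z_α = 1.282; z_β = 1.645 (power 95%).
n = 2 × (2.927 × 5.12 / 3.24)² = 2 × 21.39 = 42.78
Round up: n = 43 per group.
Total across both groups: 2 × 43 = 86.

86 total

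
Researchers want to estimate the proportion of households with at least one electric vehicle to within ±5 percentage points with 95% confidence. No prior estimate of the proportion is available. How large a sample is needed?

385

For a proportion with margin E = 0.05 at 95% confidence, z = 1.960.
With no prior estimate, use p = 0.5, which maximizes p(1−p) at 0.25.
n = 0.25 × (z/E)² = 0.25 × (1.960/0.05)² = 384.16
Round up: n = 385.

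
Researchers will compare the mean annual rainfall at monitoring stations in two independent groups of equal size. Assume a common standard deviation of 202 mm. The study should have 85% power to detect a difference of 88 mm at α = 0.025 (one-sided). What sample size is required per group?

95 per group

For two equal groups, n per group = 2·((z_α + z_β)·σ/δ)².
z_α = 1.960; z_β = 1.036 (power 85%).
n = 2 × (2.996 × 202 / 88)² = 2 × 47.30 = 94.60
Round up: n = 95 per group.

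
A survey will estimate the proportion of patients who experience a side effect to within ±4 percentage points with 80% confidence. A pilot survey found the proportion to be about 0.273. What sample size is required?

For a proportion with margin E = 0.04 at 80% confidence, z = 1.282.
n = p̂(1−p̂)(z/E)² = 0.273 × 0.727 × (1.282/0.04)² = 203.87
Round up: n = 204.

204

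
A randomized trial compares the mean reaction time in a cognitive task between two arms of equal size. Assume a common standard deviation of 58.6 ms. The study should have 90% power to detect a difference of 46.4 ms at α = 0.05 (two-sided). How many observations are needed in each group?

For two equal groups, n per group = 2·((z_{α/2} + z_β)·σ/δ)².
z_{α/2} = 1.960; z_β = 1.282 (power 90%).
n = 2 × (3.242 × 58.6 / 46.4)² = 2 × 16.76 = 33.52
Round up: n = 34 per group.

34 per group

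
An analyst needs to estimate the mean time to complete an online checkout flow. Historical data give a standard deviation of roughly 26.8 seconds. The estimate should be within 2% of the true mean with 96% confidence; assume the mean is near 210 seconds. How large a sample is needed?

For a mean, the margin of error is E = z·σ/√n, so n = (zσ/E)².
At 96% confidence, z = 2.054.
E = 2% of 210 = 4.2 seconds.
n = (2.054 × 26.8 / 4.2)² = 171.78
Round up: n = 172.

172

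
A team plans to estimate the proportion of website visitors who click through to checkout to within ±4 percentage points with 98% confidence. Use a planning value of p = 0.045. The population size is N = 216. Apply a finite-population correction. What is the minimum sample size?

For a proportion with margin E = 0.04 at 98% confidence, z = 2.326.
n = p̂(1−p̂)(z/E)² = 0.045 × 0.955 × (2.326/0.04)² = 145.32 — call this n₀.
Finite-population correction with N = 216: n = n₀ / (1 + (n₀−1)/N) = 145.32 / 1.668 = 87.12
Round up: n = 88.

88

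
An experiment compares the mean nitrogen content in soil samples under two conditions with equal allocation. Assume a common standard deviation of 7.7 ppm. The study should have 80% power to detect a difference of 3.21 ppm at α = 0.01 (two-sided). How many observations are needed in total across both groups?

270 total

For two equal groups, n per group = 2·((z_{α/2} + z_β)·σ/δ)².
z_{α/2} = 2.576; z_β = 0.842 (power 80%).
n = 2 × (3.418 × 7.7 / 3.21)² = 2 × 67.22 = 134.44
Round up: n = 135 per group.
Total across both groups: 2 × 135 = 270.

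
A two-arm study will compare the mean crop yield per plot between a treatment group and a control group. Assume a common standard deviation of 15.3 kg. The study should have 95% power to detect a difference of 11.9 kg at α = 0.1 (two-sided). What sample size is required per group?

36 per group

For two equal groups, n per group = 2·((z_{α/2} + z_β)·σ/δ)².
z_{α/2} = 1.645; z_β = 1.645 (power 95%).
n = 2 × (3.290 × 15.3 / 11.9)² = 2 × 17.89 = 35.78
Round up: n = 36 per group.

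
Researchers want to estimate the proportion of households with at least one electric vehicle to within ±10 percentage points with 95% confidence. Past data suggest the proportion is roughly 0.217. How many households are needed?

For a proportion with margin E = 0.1 at 95% confidence, z = 1.960.
n = p̂(1−p̂)(z/E)² = 0.217 × 0.783 × (1.960/0.1)² = 65.27
Round up: n = 66.

66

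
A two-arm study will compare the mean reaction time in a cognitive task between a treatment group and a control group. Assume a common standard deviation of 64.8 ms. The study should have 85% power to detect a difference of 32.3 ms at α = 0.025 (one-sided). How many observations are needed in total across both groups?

For two equal groups, n per group = 2·((z_α + z_β)·σ/δ)².
z_α = 1.960; z_β = 1.036 (power 85%).
n = 2 × (2.996 × 64.8 / 32.3)² = 2 × 36.13 = 72.26
Round up: n = 73 per group.
Total across both groups: 2 × 73 = 146.

146 total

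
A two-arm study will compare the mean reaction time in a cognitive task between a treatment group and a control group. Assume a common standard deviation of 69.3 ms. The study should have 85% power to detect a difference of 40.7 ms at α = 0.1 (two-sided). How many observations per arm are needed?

42 per group

For two equal groups, n per group = 2·((z_{α/2} + z_β)·σ/δ)².
z_{α/2} = 1.645; z_β = 1.036 (power 85%).
n = 2 × (2.681 × 69.3 / 40.7)² = 2 × 20.84 = 41.68
Round up: n = 42 per group.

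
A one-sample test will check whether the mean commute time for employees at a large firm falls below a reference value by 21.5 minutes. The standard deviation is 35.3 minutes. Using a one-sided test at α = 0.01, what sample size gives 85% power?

31

For a one-sample z-test, n = ((z_α + z_β)·σ/δ)².
z_α = 2.326 (one-sided α = 0.01); z_β = 1.036 (power 85% → β = 0.15).
n = (3.362 × 35.3 / 21.5)² = 30.47
Round up: n = 31.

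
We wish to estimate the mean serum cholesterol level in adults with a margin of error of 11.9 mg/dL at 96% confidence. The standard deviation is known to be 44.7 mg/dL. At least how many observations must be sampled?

For a mean, the margin of error is E = z·σ/√n, so n = (zσ/E)².
At 96% confidence, z = 2.054.
n = (2.054 × 44.7 / 11.9)² = 59.53
Round up: n = 60.

60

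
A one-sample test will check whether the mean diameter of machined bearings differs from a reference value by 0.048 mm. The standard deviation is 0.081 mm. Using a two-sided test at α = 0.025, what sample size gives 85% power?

31

For a one-sample z-test, n = ((z_{α/2} + z_β)·σ/δ)².
z_{α/2} = 2.241 (two-sided α = 0.025); z_β = 1.036 (power 85% → β = 0.15).
n = (3.277 × 0.081 / 0.048)² = 30.58
Round up: n = 31.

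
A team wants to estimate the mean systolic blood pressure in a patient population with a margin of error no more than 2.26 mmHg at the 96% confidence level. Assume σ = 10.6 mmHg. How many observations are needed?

For a mean, the margin of error is E = z·σ/√n, so n = (zσ/E)².
At 96% confidence, z = 2.054.
n = (2.054 × 10.6 / 2.26)² = 92.81
Round up: n = 93.

93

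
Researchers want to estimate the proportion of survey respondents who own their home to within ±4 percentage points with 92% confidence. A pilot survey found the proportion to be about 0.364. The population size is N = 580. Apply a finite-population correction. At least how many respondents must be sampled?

For a proportion with margin E = 0.04 at 92% confidence, z = 1.751.
n = p̂(1−p̂)(z/E)² = 0.364 × 0.636 × (1.751/0.04)² = 443.62 — call this n₀.
Finite-population correction with N = 580: n = n₀ / (1 + (n₀−1)/N) = 443.62 / 1.763 = 251.63
Round up: n = 252.

n = 252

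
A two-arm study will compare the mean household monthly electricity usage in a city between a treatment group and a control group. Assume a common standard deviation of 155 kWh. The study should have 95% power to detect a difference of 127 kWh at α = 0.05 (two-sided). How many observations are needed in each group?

For two equal groups, n per group = 2·((z_{α/2} + z_β)·σ/δ)².
z_{α/2} = 1.960; z_β = 1.645 (power 95%).
n = 2 × (3.605 × 155 / 127)² = 2 × 19.36 = 38.72
Round up: n = 39 per group.

39 per group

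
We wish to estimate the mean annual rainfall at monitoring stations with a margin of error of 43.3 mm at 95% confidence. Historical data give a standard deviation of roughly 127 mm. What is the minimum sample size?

For a mean, the margin of error is E = z·σ/√n, so n = (zσ/E)².
At 95% confidence, z = 1.960.
n = (1.960 × 127 / 43.3)² = 33.05
Round up: n = 34.

34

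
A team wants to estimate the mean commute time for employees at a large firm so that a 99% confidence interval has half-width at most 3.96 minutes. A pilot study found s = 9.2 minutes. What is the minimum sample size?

36

For a mean, the margin of error is E = z·σ/√n, so n = (zσ/E)².
At 99% confidence, z = 2.576.
n = (2.576 × 9.2 / 3.96)² = 35.82
Round up: n = 36.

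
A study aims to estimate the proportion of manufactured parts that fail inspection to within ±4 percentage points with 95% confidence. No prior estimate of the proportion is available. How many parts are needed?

601

For a proportion with margin E = 0.04 at 95% confidence, z = 1.960.
With no prior estimate, use p = 0.5, which maximizes p(1−p) at 0.25.
n = 0.25 × (z/E)² = 0.25 × (1.960/0.04)² = 600.25
Round up: n = 601.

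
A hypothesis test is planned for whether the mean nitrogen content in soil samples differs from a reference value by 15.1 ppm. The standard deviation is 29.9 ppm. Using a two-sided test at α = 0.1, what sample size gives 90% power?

For a one-sample z-test, n = ((z_{α/2} + z_β)·σ/δ)².
z_{α/2} = 1.645 (two-sided α = 0.1); z_β = 1.282 (power 90% → β = 0.1).
n = (2.927 × 29.9 / 15.1)² = 33.59
Round up: n = 34.

34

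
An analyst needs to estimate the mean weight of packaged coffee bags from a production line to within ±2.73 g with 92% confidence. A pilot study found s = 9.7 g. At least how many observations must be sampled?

For a mean, the margin of error is E = z·σ/√n, so n = (zσ/E)².
At 92% confidence, z = 1.751.
n = (1.751 × 9.7 / 2.73)² = 38.71
Round up: n = 39.

39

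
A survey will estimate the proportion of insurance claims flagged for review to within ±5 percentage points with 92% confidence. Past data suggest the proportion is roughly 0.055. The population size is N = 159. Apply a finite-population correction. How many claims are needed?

For a proportion with margin E = 0.05 at 92% confidence, z = 1.751.
n = p̂(1−p̂)(z/E)² = 0.055 × 0.945 × (1.751/0.05)² = 63.74 — call this n₀.
Finite-population correction with N = 159: n = n₀ / (1 + (n₀−1)/N) = 63.74 / 1.395 = 45.69
Round up: n = 46.

46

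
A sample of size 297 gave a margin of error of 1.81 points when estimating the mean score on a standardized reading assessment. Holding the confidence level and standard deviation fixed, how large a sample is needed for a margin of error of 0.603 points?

Margin of error scales as 1/√n, so n₂ = n₁·(E₁/E₂)².
n₂ = 297 × (1.81/0.603)² = 297 × 9.01 = 2675.97
Round up: n₂ = 2676.

n = 2676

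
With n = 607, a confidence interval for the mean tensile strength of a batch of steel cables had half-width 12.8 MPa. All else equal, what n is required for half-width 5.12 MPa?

n = 3794

Margin of error scales as 1/√n, so n₂ = n₁·(E₁/E₂)².
n₂ = 607 × (12.8/5.12)² = 607 × 6.25 = 3793.75
Round up: n₂ = 3794.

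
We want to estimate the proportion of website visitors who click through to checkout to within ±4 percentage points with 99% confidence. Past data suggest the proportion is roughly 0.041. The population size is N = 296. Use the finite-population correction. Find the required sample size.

For a proportion with margin E = 0.04 at 99% confidence, z = 2.576.
n = p̂(1−p̂)(z/E)² = 0.041 × 0.959 × (2.576/0.04)² = 163.07 — call this n₀.
Finite-population correction with N = 296: n = n₀ / (1 + (n₀−1)/N) = 163.07 / 1.548 = 105.34
Round up: n = 106.

106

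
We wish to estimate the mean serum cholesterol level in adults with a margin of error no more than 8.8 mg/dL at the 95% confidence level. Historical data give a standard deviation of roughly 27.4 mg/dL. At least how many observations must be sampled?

n = 38

For a mean, the margin of error is E = z·σ/√n, so n = (zσ/E)².
At 95% confidence, z = 1.960.
n = (1.960 × 27.4 / 8.8)² = 37.24
Round up: n = 38.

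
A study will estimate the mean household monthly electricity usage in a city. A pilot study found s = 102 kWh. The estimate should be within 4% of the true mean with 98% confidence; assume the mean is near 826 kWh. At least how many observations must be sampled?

52

For a mean, the margin of error is E = z·σ/√n, so n = (zσ/E)².
At 98% confidence, z = 2.326.
E = 4% of 826 = 33.04 kWh.
n = (2.326 × 102 / 33.04)² = 51.56
Round up: n = 52.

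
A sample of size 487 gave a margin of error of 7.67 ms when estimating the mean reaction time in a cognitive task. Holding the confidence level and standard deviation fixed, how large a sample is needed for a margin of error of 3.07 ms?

n = 3040

Margin of error scales as 1/√n, so n₂ = n₁·(E₁/E₂)².
n₂ = 487 × (7.67/3.07)² = 487 × 6.242 = 3039.85
Round up: n₂ = 3040.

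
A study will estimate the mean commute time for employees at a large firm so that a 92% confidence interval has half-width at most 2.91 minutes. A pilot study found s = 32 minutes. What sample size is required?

For a mean, the margin of error is E = z·σ/√n, so n = (zσ/E)².
At 92% confidence, z = 1.751.
n = (1.751 × 32 / 2.91)² = 370.75
Round up: n = 371.

371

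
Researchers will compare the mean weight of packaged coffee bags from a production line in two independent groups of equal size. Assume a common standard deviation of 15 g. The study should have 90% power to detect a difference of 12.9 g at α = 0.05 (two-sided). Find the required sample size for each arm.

29 per group

For two equal groups, n per group = 2·((z_{α/2} + z_β)·σ/δ)².
z_{α/2} = 1.960; z_β = 1.282 (power 90%).
n = 2 × (3.242 × 15 / 12.9)² = 2 × 14.21 = 28.42
Round up: n = 29 per group.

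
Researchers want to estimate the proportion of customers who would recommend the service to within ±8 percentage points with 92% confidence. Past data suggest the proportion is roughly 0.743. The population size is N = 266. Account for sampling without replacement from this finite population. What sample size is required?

For a proportion with margin E = 0.08 at 92% confidence, z = 1.751.
n = p̂(1−p̂)(z/E)² = 0.743 × 0.257 × (1.751/0.08)² = 91.48 — call this n₀.
Finite-population correction with N = 266: n = n₀ / (1 + (n₀−1)/N) = 91.48 / 1.34 = 68.27
Round up: n = 69.

69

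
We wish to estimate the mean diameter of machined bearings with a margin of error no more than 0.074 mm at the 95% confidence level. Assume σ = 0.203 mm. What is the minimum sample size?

29

For a mean, the margin of error is E = z·σ/√n, so n = (zσ/E)².
At 95% confidence, z = 1.960.
n = (1.960 × 0.203 / 0.074)² = 28.91
Round up: n = 29.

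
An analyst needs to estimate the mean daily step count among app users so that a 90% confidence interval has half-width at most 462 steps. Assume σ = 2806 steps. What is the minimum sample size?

For a mean, the margin of error is E = z·σ/√n, so n = (zσ/E)².
At 90% confidence, z = 1.645.
n = (1.645 × 2806 / 462)² = 99.82
Round up: n = 100.

100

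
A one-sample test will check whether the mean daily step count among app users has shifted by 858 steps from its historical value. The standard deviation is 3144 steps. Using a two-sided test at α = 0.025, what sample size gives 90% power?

For a one-sample z-test, n = ((z_{α/2} + z_β)·σ/δ)².
z_{α/2} = 2.241 (two-sided α = 0.025); z_β = 1.282 (power 90% → β = 0.1).
n = (3.523 × 3144 / 858)² = 166.65
Round up: n = 167.

167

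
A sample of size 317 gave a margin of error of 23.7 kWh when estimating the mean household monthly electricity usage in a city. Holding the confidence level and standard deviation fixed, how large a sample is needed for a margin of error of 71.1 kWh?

n = 36

Margin of error scales as 1/√n, so n₂ = n₁·(E₁/E₂)².
n₂ = 317 × (23.7/71.1)² = 317 × 0.1111 = 35.22
Round up: n₂ = 36.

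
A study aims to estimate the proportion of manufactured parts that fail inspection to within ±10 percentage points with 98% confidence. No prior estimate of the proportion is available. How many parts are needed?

For a proportion with margin E = 0.1 at 98% confidence, z = 2.326.
With no prior estimate, use p = 0.5, which maximizes p(1−p) at 0.25.
n = 0.25 × (z/E)² = 0.25 × (2.326/0.1)² = 135.26
Round up: n = 136.

136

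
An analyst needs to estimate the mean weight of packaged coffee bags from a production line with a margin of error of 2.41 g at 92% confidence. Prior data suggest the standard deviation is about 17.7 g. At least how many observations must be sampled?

For a mean, the margin of error is E = z·σ/√n, so n = (zσ/E)².
At 92% confidence, z = 1.751.
n = (1.751 × 17.7 / 2.41)² = 165.38
Round up: n = 166.

166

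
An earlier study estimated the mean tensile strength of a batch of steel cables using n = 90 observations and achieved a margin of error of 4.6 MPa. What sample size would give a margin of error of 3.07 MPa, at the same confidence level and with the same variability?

203

Margin of error scales as 1/√n, so n₂ = n₁·(E₁/E₂)².
n₂ = 90 × (4.6/3.07)² = 90 × 2.245 = 202.05
Round up: n₂ = 203.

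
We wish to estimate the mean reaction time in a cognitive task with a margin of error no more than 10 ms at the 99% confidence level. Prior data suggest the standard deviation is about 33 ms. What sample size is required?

For a mean, the margin of error is E = z·σ/√n, so n = (zσ/E)².
At 99% confidence, z = 2.576.
n = (2.576 × 33 / 10)² = 72.26
Round up: n = 73.

73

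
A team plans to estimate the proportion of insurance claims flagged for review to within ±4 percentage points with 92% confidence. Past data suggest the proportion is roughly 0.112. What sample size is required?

191

For a proportion with margin E = 0.04 at 92% confidence, z = 1.751.
n = p̂(1−p̂)(z/E)² = 0.112 × 0.888 × (1.751/0.04)² = 190.58
Round up: n = 191.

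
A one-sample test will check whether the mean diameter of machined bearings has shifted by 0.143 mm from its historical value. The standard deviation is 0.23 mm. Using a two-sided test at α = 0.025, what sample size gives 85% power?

n = 28

For a one-sample z-test, n = ((z_{α/2} + z_β)·σ/δ)².
z_{α/2} = 2.241 (two-sided α = 0.025); z_β = 1.036 (power 85% → β = 0.15).
n = (3.277 × 0.23 / 0.143)² = 27.78
Round up: n = 28.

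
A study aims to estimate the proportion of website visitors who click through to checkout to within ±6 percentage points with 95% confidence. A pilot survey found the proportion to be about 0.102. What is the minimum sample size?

98

For a proportion with margin E = 0.06 at 95% confidence, z = 1.960.
n = p̂(1−p̂)(z/E)² = 0.102 × 0.898 × (1.960/0.06)² = 97.74
Round up: n = 98.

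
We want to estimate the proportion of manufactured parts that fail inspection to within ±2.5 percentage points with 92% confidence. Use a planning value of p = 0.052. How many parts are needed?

For a proportion with margin E = 0.025 at 92% confidence, z = 1.751.
n = p̂(1−p̂)(z/E)² = 0.052 × 0.948 × (1.751/0.025)² = 241.83
Round up: n = 242.

242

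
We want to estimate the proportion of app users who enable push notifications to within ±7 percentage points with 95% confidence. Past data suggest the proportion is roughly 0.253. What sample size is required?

149

For a proportion with margin E = 0.07 at 95% confidence, z = 1.960.
n = p̂(1−p̂)(z/E)² = 0.253 × 0.747 × (1.960/0.07)² = 148.17
Round up: n = 149.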